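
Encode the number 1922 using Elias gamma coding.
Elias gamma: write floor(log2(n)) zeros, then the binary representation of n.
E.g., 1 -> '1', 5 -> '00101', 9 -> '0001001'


num_bits = floor(log2(1922)) + 1 = 11
leading_zeros = num_bits - 1 = 10
binary(1922) = 11110000010

Elias gamma(1922) = '0000000000' + '11110000010' = 000000000011110000010 (21 bits)


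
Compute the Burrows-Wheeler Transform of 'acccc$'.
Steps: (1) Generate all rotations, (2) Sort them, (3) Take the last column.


Rotations (sorted):
  0: $acccc -> last char: c
  1: acccc$ -> last char: $
  2: c$accc -> last char: c
  3: cc$acc -> last char: c
  4: ccc$ac -> last char: c
  5: cccc$a -> last char: a


BWT = c$ccca


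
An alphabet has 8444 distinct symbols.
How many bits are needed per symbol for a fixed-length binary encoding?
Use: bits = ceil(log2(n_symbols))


log2(8444) = 13.0437
Bracket: 2^13 = 8192 < 8444 <= 2^14 = 16384
So ceil(log2(8444)) = 14

bits = ceil(log2(8444)) = ceil(13.0437) = 14 bits


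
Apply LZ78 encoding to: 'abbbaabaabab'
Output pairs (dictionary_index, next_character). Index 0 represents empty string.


LZ78 encoding steps:
Dictionary: {0: ''}
Step 1: w='' (idx 0), next='a' -> output (0, 'a'), add 'a' as idx 1
Step 2: w='' (idx 0), next='b' -> output (0, 'b'), add 'b' as idx 2
Step 3: w='b' (idx 2), next='b' -> output (2, 'b'), add 'bb' as idx 3
Step 4: w='a' (idx 1), next='a' -> output (1, 'a'), add 'aa' as idx 4
Step 5: w='b' (idx 2), next='a' -> output (2, 'a'), add 'ba' as idx 5
Step 6: w='a' (idx 1), next='b' -> output (1, 'b'), add 'ab' as idx 6
Step 7: w='ab' (idx 6), end of input -> output (6, '')


Encoded: [(0, 'a'), (0, 'b'), (2, 'b'), (1, 'a'), (2, 'a'), (1, 'b'), (6, '')]


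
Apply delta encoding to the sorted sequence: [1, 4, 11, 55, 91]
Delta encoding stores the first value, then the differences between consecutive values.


First value: 1
Deltas:
  4 - 1 = 3
  11 - 4 = 7
  55 - 11 = 44
  91 - 55 = 36


Delta encoded: [1, 3, 7, 44, 36]


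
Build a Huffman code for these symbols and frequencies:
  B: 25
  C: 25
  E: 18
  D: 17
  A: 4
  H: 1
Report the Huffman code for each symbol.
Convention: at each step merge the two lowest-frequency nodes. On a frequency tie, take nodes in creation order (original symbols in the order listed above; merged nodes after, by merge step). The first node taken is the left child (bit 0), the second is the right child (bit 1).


Huffman tree construction:
Step 1: Merge H(1) + A(4) = 5
Step 2: Merge (H+A)(5) + D(17) = 22
Step 3: Merge E(18) + ((H+A)+D)(22) = 40
Step 4: Merge B(25) + C(25) = 50
Step 5: Merge (E+((H+A)+D))(40) + (B+C)(50) = 90
Read each symbol's code off the tree from the root (left child = 0, right child = 1).

Codes:
  B: 10 (length 2)
  C: 11 (length 2)
  E: 00 (length 2)
  D: 011 (length 3)
  A: 0101 (length 4)
  H: 0100 (length 4)
Average code length: 207/90 = 2.3000 bits/symbol


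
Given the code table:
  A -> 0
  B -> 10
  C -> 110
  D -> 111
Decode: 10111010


Decoding:
10 -> B
111 -> D
0 -> A
10 -> B


Result: BDAB


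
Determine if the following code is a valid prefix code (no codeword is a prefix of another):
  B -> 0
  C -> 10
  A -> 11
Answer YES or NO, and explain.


Checking each pair (does one codeword prefix another?):
  B='0' vs C='10': no prefix
  B='0' vs A='11': no prefix
  C='10' vs B='0': no prefix
  C='10' vs A='11': no prefix
  A='11' vs B='0': no prefix
  A='11' vs C='10': no prefix
No violation found over all pairs.

YES -- this is a valid prefix code. No codeword is a prefix of any other codeword.


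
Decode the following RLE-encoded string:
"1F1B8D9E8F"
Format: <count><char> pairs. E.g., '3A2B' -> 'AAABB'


Expanding each <count><char> pair:
  1F -> 'F'
  1B -> 'B'
  8D -> 'DDDDDDDD'
  9E -> 'EEEEEEEEE'
  8F -> 'FFFFFFFF'

Decoded = FBDDDDDDDDEEEEEEEEEFFFFFFFF


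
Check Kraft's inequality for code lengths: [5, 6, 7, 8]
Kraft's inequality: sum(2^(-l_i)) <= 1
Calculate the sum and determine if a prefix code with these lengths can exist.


Sum = 2^(-5) + 2^(-6) + 2^(-7) + 2^(-8)
    = 0.03125 + 0.015625 + 0.0078125 + 0.00390625
    = 15/256 = 0.05859375
Since 0.05859375 <= 1, Kraft's inequality IS satisfied.
A prefix code with these lengths CAN exist.

Kraft sum = 0.05859375. Satisfied.


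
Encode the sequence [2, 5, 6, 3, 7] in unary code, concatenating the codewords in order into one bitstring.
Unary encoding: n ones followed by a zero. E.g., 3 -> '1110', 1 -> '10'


Encode each number as n ones followed by a terminating 0:
  2 -> 110 (3 bits)
  5 -> 111110 (6 bits)
  6 -> 1111110 (7 bits)
  3 -> 1110 (4 bits)
  7 -> 11111110 (8 bits)
Total length = 3 + 6 + 7 + 4 + 8 = 28 bits.

Unary([2, 5, 6, 3, 7]) = 1101111101111110111011111110 (28 bits)


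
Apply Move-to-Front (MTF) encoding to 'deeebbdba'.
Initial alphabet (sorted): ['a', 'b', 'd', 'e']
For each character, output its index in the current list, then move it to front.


MTF encoding:
'd': index 2 in ['a', 'b', 'd', 'e'] -> ['d', 'a', 'b', 'e']
'e': index 3 in ['d', 'a', 'b', 'e'] -> ['e', 'd', 'a', 'b']
'e': index 0 in ['e', 'd', 'a', 'b'] -> ['e', 'd', 'a', 'b']
'e': index 0 in ['e', 'd', 'a', 'b'] -> ['e', 'd', 'a', 'b']
'b': index 3 in ['e', 'd', 'a', 'b'] -> ['b', 'e', 'd', 'a']
'b': index 0 in ['b', 'e', 'd', 'a'] -> ['b', 'e', 'd', 'a']
'd': index 2 in ['b', 'e', 'd', 'a'] -> ['d', 'b', 'e', 'a']
'b': index 1 in ['d', 'b', 'e', 'a'] -> ['b', 'd', 'e', 'a']
'a': index 3 in ['b', 'd', 'e', 'a'] -> ['a', 'b', 'd', 'e']


Output: [2, 3, 0, 0, 3, 0, 2, 1, 3]


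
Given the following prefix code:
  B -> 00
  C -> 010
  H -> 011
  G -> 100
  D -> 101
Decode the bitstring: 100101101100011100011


Decoding step by step:
Bits 100 -> G
Bits 101 -> D
Bits 101 -> D
Bits 100 -> G
Bits 011 -> H
Bits 100 -> G
Bits 011 -> H


Decoded message: GDDGHGH


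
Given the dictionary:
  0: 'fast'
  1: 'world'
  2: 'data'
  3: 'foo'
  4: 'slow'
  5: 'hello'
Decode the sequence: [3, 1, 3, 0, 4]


Look up each index in the dictionary:
  3 -> 'foo'
  1 -> 'world'
  3 -> 'foo'
  0 -> 'fast'
  4 -> 'slow'

Decoded: "foo world foo fast slow"


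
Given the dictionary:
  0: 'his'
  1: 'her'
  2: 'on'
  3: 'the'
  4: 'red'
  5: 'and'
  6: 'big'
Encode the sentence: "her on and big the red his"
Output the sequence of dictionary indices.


Look up each word in the dictionary:
  'her' -> 1
  'on' -> 2
  'and' -> 5
  'big' -> 6
  'the' -> 3
  'red' -> 4
  'his' -> 0

Encoded: [1, 2, 5, 6, 3, 4, 0]


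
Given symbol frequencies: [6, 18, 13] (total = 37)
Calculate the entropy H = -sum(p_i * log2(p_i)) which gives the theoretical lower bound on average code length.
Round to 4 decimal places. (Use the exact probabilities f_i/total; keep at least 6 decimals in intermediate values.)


Per-symbol terms -p_i * log2(p_i) with p_i = f_i/37:
  p = 6/37 = 0.162162: log2(p) = -2.624491, -p*log2(p) = 0.425593
  p = 18/37 = 0.486486: log2(p) = -1.039528, -p*log2(p) = 0.505717
  p = 13/37 = 0.351351: log2(p) = -1.509014, -p*log2(p) = 0.530194
H = 0.425593 + 0.505717 + 0.530194 = 1.461504

H = 1.4615 bits/symbol


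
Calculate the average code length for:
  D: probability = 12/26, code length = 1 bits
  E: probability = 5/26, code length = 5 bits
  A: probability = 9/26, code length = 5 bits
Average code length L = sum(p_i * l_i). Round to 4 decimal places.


Weighted contributions p_i * l_i:
  D: (12/26) * 1 = 12/26
  E: (5/26) * 5 = 25/26
  A: (9/26) * 5 = 45/26
Sum = (12 + 25 + 45)/26 = 82/26

L = 82/26 = 3.1538 bits/symbol


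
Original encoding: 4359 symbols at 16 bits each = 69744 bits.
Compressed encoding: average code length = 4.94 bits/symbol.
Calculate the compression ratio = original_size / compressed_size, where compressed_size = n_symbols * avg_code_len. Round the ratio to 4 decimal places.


original_size = n_symbols * orig_bits = 4359 * 16 = 69744 bits
compressed_size = n_symbols * avg_code_len = 4359 * 4.94 = 21533.46 bits
ratio = original_size / compressed_size = 69744 / 21533.46 = 3.2389

Compression ratio = 3.2389


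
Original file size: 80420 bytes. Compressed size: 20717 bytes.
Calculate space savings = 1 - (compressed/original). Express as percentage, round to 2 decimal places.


ratio = compressed/original = 20717/80420 = 0.25761
savings = 1 - ratio = 1 - 0.25761 = 0.74239
as a percentage: 0.74239 * 100 = 74.24%

Space savings = 1 - 20717/80420 = 74.24%


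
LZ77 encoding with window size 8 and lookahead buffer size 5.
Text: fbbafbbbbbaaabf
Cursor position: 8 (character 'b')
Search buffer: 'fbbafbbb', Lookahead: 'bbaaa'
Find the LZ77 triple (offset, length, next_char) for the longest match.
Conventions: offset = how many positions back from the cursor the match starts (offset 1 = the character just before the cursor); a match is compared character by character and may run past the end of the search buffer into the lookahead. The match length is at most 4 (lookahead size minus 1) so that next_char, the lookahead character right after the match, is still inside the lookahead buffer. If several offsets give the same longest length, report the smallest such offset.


Try each offset into the search buffer:
  offset=1 (pos 7, char 'b'): match length 2
  offset=2 (pos 6, char 'b'): match length 2
  offset=3 (pos 5, char 'b'): match length 2
  offset=4 (pos 4, char 'f'): match length 0
  offset=5 (pos 3, char 'a'): match length 0
  offset=6 (pos 2, char 'b'): match length 1
  offset=7 (pos 1, char 'b'): match length 3
  offset=8 (pos 0, char 'f'): match length 0
Longest match has length 3 at offset 7.
next_char = character at position 8 + 3 = 11 -> 'a'

Best match: offset=7, length=3 (matching 'bba' starting at position 1)
LZ77 triple: (7, 3, 'a')


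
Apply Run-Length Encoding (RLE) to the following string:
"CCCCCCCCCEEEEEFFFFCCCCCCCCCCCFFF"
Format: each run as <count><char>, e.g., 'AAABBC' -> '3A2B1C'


Scanning runs left to right:
  i=0: run of 'C' x 9 -> '9C'
  i=9: run of 'E' x 5 -> '5E'
  i=14: run of 'F' x 4 -> '4F'
  i=18: run of 'C' x 11 -> '11C'
  i=29: run of 'F' x 3 -> '3F'

RLE = 9C5E4F11C3F


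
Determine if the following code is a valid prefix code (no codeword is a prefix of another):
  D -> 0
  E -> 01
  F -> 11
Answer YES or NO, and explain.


Checking each pair (does one codeword prefix another?):
  D='0' vs E='01': prefix -- VIOLATION

NO -- this is NOT a valid prefix code. D (0) is a prefix of E (01).


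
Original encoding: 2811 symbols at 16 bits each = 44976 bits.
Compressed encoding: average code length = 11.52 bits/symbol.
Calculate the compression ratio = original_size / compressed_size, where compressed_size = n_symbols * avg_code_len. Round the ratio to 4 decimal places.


original_size = n_symbols * orig_bits = 2811 * 16 = 44976 bits
compressed_size = n_symbols * avg_code_len = 2811 * 11.52 = 32382.72 bits
ratio = original_size / compressed_size = 44976 / 32382.72 = 1.3889

Compression ratio = 1.3889


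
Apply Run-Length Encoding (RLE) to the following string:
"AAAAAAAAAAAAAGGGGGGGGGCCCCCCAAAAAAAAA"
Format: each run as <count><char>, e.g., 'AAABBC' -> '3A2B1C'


Scanning runs left to right:
  i=0: run of 'A' x 13 -> '13A'
  i=13: run of 'G' x 9 -> '9G'
  i=22: run of 'C' x 6 -> '6C'
  i=28: run of 'A' x 9 -> '9A'

RLE = 13A9G6C9A


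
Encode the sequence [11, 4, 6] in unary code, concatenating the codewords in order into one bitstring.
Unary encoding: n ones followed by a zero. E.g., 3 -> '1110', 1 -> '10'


Encode each number as n ones followed by a terminating 0:
  11 -> 111111111110 (12 bits)
  4 -> 11110 (5 bits)
  6 -> 1111110 (7 bits)
Total length = 12 + 5 + 7 = 24 bits.

Unary([11, 4, 6]) = 111111111110111101111110 (24 bits)


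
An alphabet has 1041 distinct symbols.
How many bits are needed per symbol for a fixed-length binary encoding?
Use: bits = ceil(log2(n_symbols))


log2(1041) = 10.0238
Bracket: 2^10 = 1024 < 1041 <= 2^11 = 2048
So ceil(log2(1041)) = 11

bits = ceil(log2(1041)) = ceil(10.0238) = 11 bits


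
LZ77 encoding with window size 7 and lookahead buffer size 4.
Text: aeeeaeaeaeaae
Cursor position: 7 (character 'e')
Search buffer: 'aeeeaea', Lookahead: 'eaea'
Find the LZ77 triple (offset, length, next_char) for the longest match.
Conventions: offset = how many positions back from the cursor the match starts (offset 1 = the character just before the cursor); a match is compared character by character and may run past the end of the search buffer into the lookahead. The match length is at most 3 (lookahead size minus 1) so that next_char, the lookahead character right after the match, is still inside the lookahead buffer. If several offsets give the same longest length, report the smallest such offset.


Try each offset into the search buffer:
  offset=1 (pos 6, char 'a'): match length 0
  offset=2 (pos 5, char 'e'): match length 3
  offset=3 (pos 4, char 'a'): match length 0
  offset=4 (pos 3, char 'e'): match length 3
  offset=5 (pos 2, char 'e'): match length 1
  offset=6 (pos 1, char 'e'): match length 1
  offset=7 (pos 0, char 'a'): match length 0
Longest match has length 3, found at offsets 2, 4; take the smallest, offset 2.
next_char = character at position 7 + 3 = 10 -> 'a'

Best match: offset=2, length=3 (matching 'eae' starting at position 5)
LZ77 triple: (2, 3, 'a')


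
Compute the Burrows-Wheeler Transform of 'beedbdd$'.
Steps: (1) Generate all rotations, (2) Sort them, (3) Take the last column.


Rotations (sorted):
  0: $beedbdd -> last char: d
  1: bdd$beed -> last char: d
  2: beedbdd$ -> last char: $
  3: d$beedbd -> last char: d
  4: dbdd$bee -> last char: e
  5: dd$beedb -> last char: b
  6: edbdd$be -> last char: e
  7: eedbdd$b -> last char: b


BWT = dd$debeb


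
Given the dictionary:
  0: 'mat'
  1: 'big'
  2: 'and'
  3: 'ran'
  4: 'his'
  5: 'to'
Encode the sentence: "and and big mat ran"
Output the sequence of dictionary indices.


Look up each word in the dictionary:
  'and' -> 2
  'and' -> 2
  'big' -> 1
  'mat' -> 0
  'ran' -> 3

Encoded: [2, 2, 1, 0, 3]


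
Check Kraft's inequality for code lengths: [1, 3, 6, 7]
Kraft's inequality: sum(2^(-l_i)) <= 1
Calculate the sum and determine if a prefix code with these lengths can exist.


Sum = 2^(-1) + 2^(-3) + 2^(-6) + 2^(-7)
    = 0.5 + 0.125 + 0.015625 + 0.0078125
    = 83/128 = 0.6484375
Since 0.6484375 <= 1, Kraft's inequality IS satisfied.
A prefix code with these lengths CAN exist.

Kraft sum = 0.6484375. Satisfied.


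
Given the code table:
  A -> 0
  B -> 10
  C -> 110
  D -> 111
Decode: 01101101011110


Decoding:
0 -> A
110 -> C
110 -> C
10 -> B
111 -> D
10 -> B


Result: ACCBDB


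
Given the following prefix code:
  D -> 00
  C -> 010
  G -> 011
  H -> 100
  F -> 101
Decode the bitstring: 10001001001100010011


Decoding step by step:
Bits 100 -> H
Bits 010 -> C
Bits 010 -> C
Bits 011 -> G
Bits 00 -> D
Bits 010 -> C
Bits 011 -> G


Decoded message: HCCGDCG


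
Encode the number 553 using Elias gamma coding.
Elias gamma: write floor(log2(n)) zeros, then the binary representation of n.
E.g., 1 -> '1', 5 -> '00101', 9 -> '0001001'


num_bits = floor(log2(553)) + 1 = 10
leading_zeros = num_bits - 1 = 9
binary(553) = 1000101001

Elias gamma(553) = '000000000' + '1000101001' = 0000000001000101001 (19 bits)


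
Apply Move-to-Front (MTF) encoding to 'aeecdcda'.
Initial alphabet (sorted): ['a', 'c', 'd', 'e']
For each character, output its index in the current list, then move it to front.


MTF encoding:
'a': index 0 in ['a', 'c', 'd', 'e'] -> ['a', 'c', 'd', 'e']
'e': index 3 in ['a', 'c', 'd', 'e'] -> ['e', 'a', 'c', 'd']
'e': index 0 in ['e', 'a', 'c', 'd'] -> ['e', 'a', 'c', 'd']
'c': index 2 in ['e', 'a', 'c', 'd'] -> ['c', 'e', 'a', 'd']
'd': index 3 in ['c', 'e', 'a', 'd'] -> ['d', 'c', 'e', 'a']
'c': index 1 in ['d', 'c', 'e', 'a'] -> ['c', 'd', 'e', 'a']
'd': index 1 in ['c', 'd', 'e', 'a'] -> ['d', 'c', 'e', 'a']
'a': index 3 in ['d', 'c', 'e', 'a'] -> ['a', 'd', 'c', 'e']


Output: [0, 3, 0, 2, 3, 1, 1, 3]


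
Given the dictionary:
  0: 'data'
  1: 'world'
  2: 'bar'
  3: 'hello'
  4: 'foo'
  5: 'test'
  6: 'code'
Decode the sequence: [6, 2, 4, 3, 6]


Look up each index in the dictionary:
  6 -> 'code'
  2 -> 'bar'
  4 -> 'foo'
  3 -> 'hello'
  6 -> 'code'

Decoded: "code bar foo hello code"


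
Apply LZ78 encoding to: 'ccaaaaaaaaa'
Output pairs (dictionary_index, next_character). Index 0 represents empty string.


LZ78 encoding steps:
Dictionary: {0: ''}
Step 1: w='' (idx 0), next='c' -> output (0, 'c'), add 'c' as idx 1
Step 2: w='c' (idx 1), next='a' -> output (1, 'a'), add 'ca' as idx 2
Step 3: w='' (idx 0), next='a' -> output (0, 'a'), add 'a' as idx 3
Step 4: w='a' (idx 3), next='a' -> output (3, 'a'), add 'aa' as idx 4
Step 5: w='aa' (idx 4), next='a' -> output (4, 'a'), add 'aaa' as idx 5
Step 6: w='aa' (idx 4), end of input -> output (4, '')


Encoded: [(0, 'c'), (1, 'a'), (0, 'a'), (3, 'a'), (4, 'a'), (4, '')]


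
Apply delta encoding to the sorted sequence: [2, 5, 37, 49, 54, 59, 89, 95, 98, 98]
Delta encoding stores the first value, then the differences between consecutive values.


First value: 2
Deltas:
  5 - 2 = 3
  37 - 5 = 32
  49 - 37 = 12
  54 - 49 = 5
  59 - 54 = 5
  89 - 59 = 30
  95 - 89 = 6
  98 - 95 = 3
  98 - 98 = 0


Delta encoded: [2, 3, 32, 12, 5, 5, 30, 6, 3, 0]


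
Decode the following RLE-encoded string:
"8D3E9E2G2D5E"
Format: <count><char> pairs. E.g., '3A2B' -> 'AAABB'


Expanding each <count><char> pair:
  8D -> 'DDDDDDDD'
  3E -> 'EEE'
  9E -> 'EEEEEEEEE'
  2G -> 'GG'
  2D -> 'DD'
  5E -> 'EEEEE'

Decoded = DDDDDDDDEEEEEEEEEEEEGGDDEEEEE


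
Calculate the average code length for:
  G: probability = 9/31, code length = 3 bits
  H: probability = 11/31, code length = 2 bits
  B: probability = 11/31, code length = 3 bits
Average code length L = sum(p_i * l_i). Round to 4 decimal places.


Weighted contributions p_i * l_i:
  G: (9/31) * 3 = 27/31
  H: (11/31) * 2 = 22/31
  B: (11/31) * 3 = 33/31
Sum = (27 + 22 + 33)/31 = 82/31

L = 82/31 = 2.6452 bits/symbol


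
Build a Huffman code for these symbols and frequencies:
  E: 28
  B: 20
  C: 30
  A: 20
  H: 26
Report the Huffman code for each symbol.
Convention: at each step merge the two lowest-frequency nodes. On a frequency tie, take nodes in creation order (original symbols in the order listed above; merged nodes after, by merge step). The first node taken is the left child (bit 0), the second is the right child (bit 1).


Huffman tree construction:
Step 1: Merge B(20) + A(20) = 40
Step 2: Merge H(26) + E(28) = 54
Step 3: Merge C(30) + (B+A)(40) = 70
Step 4: Merge (H+E)(54) + (C+(B+A))(70) = 124
Read each symbol's code off the tree from the root (left child = 0, right child = 1).

Codes:
  E: 01 (length 2)
  B: 110 (length 3)
  C: 10 (length 2)
  A: 111 (length 3)
  H: 00 (length 2)
Average code length: 288/124 = 2.3226 bits/symbol


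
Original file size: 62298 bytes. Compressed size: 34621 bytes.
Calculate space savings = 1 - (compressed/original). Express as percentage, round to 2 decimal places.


ratio = compressed/original = 34621/62298 = 0.555732
savings = 1 - ratio = 1 - 0.555732 = 0.444268
as a percentage: 0.444268 * 100 = 44.43%

Space savings = 1 - 34621/62298 = 44.43%


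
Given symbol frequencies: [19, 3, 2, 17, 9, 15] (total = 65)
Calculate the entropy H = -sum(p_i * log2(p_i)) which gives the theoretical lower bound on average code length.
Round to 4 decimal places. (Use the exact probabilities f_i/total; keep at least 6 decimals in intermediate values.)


Per-symbol terms -p_i * log2(p_i) with p_i = f_i/65:
  p = 19/65 = 0.292308: log2(p) = -1.774440, -p*log2(p) = 0.518683
  p = 3/65 = 0.046154: log2(p) = -4.437405, -p*log2(p) = 0.204803
  p = 2/65 = 0.030769: log2(p) = -5.022368, -p*log2(p) = 0.154534
  p = 17/65 = 0.261538: log2(p) = -1.934905, -p*log2(p) = 0.506052
  p = 9/65 = 0.138462: log2(p) = -2.852443, -p*log2(p) = 0.394954
  p = 15/65 = 0.230769: log2(p) = -2.115477, -p*log2(p) = 0.488187
H = 0.518683 + 0.204803 + 0.154534 + 0.506052 + 0.394954 + 0.488187 = 2.267213

H = 2.2672 bits/symbol


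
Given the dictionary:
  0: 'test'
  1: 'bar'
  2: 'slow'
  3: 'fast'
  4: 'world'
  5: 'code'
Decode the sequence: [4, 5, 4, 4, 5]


Look up each index in the dictionary:
  4 -> 'world'
  5 -> 'code'
  4 -> 'world'
  4 -> 'world'
  5 -> 'code'

Decoded: "world code world world code"


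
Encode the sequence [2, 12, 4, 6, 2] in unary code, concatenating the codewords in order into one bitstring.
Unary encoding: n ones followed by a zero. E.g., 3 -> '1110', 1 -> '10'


Encode each number as n ones followed by a terminating 0:
  2 -> 110 (3 bits)
  12 -> 1111111111110 (13 bits)
  4 -> 11110 (5 bits)
  6 -> 1111110 (7 bits)
  2 -> 110 (3 bits)
Total length = 3 + 13 + 5 + 7 + 3 = 31 bits.

Unary([2, 12, 4, 6, 2]) = 1101111111111110111101111110110 (31 bits)


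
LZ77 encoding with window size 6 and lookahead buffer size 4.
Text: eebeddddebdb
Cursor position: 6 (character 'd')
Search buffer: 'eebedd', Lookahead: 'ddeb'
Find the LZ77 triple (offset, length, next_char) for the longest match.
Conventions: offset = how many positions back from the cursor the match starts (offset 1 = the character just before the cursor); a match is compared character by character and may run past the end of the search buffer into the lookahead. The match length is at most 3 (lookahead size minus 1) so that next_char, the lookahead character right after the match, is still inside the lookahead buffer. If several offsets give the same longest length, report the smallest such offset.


Try each offset into the search buffer:
  offset=1 (pos 5, char 'd'): match length 2
  offset=2 (pos 4, char 'd'): match length 2
  offset=3 (pos 3, char 'e'): match length 0
  offset=4 (pos 2, char 'b'): match length 0
  offset=5 (pos 1, char 'e'): match length 0
  offset=6 (pos 0, char 'e'): match length 0
Longest match has length 2, found at offsets 1, 2; take the smallest, offset 1.
next_char = character at position 6 + 2 = 8 -> 'e'

Best match: offset=1, length=2 (matching 'dd' starting at position 5)
LZ77 triple: (1, 2, 'e')


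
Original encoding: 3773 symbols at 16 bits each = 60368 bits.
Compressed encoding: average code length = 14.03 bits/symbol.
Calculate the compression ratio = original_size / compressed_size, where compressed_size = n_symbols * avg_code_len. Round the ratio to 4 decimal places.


original_size = n_symbols * orig_bits = 3773 * 16 = 60368 bits
compressed_size = n_symbols * avg_code_len = 3773 * 14.03 = 52935.19 bits
ratio = original_size / compressed_size = 60368 / 52935.19 = 1.1404

Compression ratio = 1.1404


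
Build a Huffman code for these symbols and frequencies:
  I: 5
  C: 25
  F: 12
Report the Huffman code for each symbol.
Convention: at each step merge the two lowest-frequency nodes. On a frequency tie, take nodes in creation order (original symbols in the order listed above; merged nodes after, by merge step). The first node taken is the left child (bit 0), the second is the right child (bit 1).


Huffman tree construction:
Step 1: Merge I(5) + F(12) = 17
Step 2: Merge (I+F)(17) + C(25) = 42
Read each symbol's code off the tree from the root (left child = 0, right child = 1).

Codes:
  I: 00 (length 2)
  C: 1 (length 1)
  F: 01 (length 2)
Average code length: 59/42 = 1.4048 bits/symbol


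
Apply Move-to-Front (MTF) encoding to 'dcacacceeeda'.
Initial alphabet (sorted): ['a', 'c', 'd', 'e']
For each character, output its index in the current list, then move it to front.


MTF encoding:
'd': index 2 in ['a', 'c', 'd', 'e'] -> ['d', 'a', 'c', 'e']
'c': index 2 in ['d', 'a', 'c', 'e'] -> ['c', 'd', 'a', 'e']
'a': index 2 in ['c', 'd', 'a', 'e'] -> ['a', 'c', 'd', 'e']
'c': index 1 in ['a', 'c', 'd', 'e'] -> ['c', 'a', 'd', 'e']
'a': index 1 in ['c', 'a', 'd', 'e'] -> ['a', 'c', 'd', 'e']
'c': index 1 in ['a', 'c', 'd', 'e'] -> ['c', 'a', 'd', 'e']
'c': index 0 in ['c', 'a', 'd', 'e'] -> ['c', 'a', 'd', 'e']
'e': index 3 in ['c', 'a', 'd', 'e'] -> ['e', 'c', 'a', 'd']
'e': index 0 in ['e', 'c', 'a', 'd'] -> ['e', 'c', 'a', 'd']
'e': index 0 in ['e', 'c', 'a', 'd'] -> ['e', 'c', 'a', 'd']
'd': index 3 in ['e', 'c', 'a', 'd'] -> ['d', 'e', 'c', 'a']
'a': index 3 in ['d', 'e', 'c', 'a'] -> ['a', 'd', 'e', 'c']


Output: [2, 2, 2, 1, 1, 1, 0, 3, 0, 0, 3, 3]


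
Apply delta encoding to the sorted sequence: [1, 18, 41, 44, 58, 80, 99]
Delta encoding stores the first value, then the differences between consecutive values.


First value: 1
Deltas:
  18 - 1 = 17
  41 - 18 = 23
  44 - 41 = 3
  58 - 44 = 14
  80 - 58 = 22
  99 - 80 = 19


Delta encoded: [1, 17, 23, 3, 14, 22, 19]


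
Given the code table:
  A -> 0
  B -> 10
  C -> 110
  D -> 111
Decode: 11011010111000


Decoding:
110 -> C
110 -> C
10 -> B
111 -> D
0 -> A
0 -> A
0 -> A


Result: CCBDAAA


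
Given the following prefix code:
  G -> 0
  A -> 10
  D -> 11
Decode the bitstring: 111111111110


Decoding step by step:
Bits 11 -> D
Bits 11 -> D
Bits 11 -> D
Bits 11 -> D
Bits 11 -> D
Bits 10 -> A


Decoded message: DDDDDA


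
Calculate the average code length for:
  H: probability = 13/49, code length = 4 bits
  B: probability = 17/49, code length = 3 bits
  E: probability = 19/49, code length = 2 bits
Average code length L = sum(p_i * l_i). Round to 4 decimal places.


Weighted contributions p_i * l_i:
  H: (13/49) * 4 = 52/49
  B: (17/49) * 3 = 51/49
  E: (19/49) * 2 = 38/49
Sum = (52 + 51 + 38)/49 = 141/49

L = 141/49 = 2.8776 bits/symbol


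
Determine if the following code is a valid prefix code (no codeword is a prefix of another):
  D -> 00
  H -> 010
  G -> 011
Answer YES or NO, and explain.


Checking each pair (does one codeword prefix another?):
  D='00' vs H='010': no prefix
  D='00' vs G='011': no prefix
  H='010' vs D='00': no prefix
  H='010' vs G='011': no prefix
  G='011' vs D='00': no prefix
  G='011' vs H='010': no prefix
No violation found over all pairs.

YES -- this is a valid prefix code. No codeword is a prefix of any other codeword.


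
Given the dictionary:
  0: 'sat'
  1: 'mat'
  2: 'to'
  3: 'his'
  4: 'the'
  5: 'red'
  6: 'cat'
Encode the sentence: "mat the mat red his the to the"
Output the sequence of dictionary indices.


Look up each word in the dictionary:
  'mat' -> 1
  'the' -> 4
  'mat' -> 1
  'red' -> 5
  'his' -> 3
  'the' -> 4
  'to' -> 2
  'the' -> 4

Encoded: [1, 4, 1, 5, 3, 4, 2, 4]


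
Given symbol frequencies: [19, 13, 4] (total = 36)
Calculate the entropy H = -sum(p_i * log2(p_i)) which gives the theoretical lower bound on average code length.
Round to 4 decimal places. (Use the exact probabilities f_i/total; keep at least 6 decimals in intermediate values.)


Per-symbol terms -p_i * log2(p_i) with p_i = f_i/36:
  p = 19/36 = 0.527778: log2(p) = -0.921997, -p*log2(p) = 0.486610
  p = 13/36 = 0.361111: log2(p) = -1.469485, -p*log2(p) = 0.530647
  p = 4/36 = 0.111111: log2(p) = -3.169925, -p*log2(p) = 0.352214
H = 0.486610 + 0.530647 + 0.352214 = 1.369471

H = 1.3695 bits/symbol


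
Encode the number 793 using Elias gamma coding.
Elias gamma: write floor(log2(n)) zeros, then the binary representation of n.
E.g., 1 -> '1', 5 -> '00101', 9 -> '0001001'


num_bits = floor(log2(793)) + 1 = 10
leading_zeros = num_bits - 1 = 9
binary(793) = 1100011001

Elias gamma(793) = '000000000' + '1100011001' = 0000000001100011001 (19 bits)


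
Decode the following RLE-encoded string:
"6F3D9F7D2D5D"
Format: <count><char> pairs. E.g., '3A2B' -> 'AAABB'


Expanding each <count><char> pair:
  6F -> 'FFFFFF'
  3D -> 'DDD'
  9F -> 'FFFFFFFFF'
  7D -> 'DDDDDDD'
  2D -> 'DD'
  5D -> 'DDDDD'

Decoded = FFFFFFDDDFFFFFFFFFDDDDDDDDDDDDDD


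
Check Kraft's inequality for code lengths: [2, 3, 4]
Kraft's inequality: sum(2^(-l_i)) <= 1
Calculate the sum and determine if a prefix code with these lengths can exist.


Sum = 2^(-2) + 2^(-3) + 2^(-4)
    = 0.25 + 0.125 + 0.0625
    = 7/16 = 0.4375
Since 0.4375 <= 1, Kraft's inequality IS satisfied.
A prefix code with these lengths CAN exist.

Kraft sum = 0.4375. Satisfied.


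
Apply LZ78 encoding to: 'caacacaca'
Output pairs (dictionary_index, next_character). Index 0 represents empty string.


LZ78 encoding steps:
Dictionary: {0: ''}
Step 1: w='' (idx 0), next='c' -> output (0, 'c'), add 'c' as idx 1
Step 2: w='' (idx 0), next='a' -> output (0, 'a'), add 'a' as idx 2
Step 3: w='a' (idx 2), next='c' -> output (2, 'c'), add 'ac' as idx 3
Step 4: w='ac' (idx 3), next='a' -> output (3, 'a'), add 'aca' as idx 4
Step 5: w='c' (idx 1), next='a' -> output (1, 'a'), add 'ca' as idx 5


Encoded: [(0, 'c'), (0, 'a'), (2, 'c'), (3, 'a'), (1, 'a')]


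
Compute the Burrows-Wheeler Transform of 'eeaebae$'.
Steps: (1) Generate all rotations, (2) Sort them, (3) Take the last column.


Rotations (sorted):
  0: $eeaebae -> last char: e
  1: ae$eeaeb -> last char: b
  2: aebae$ee -> last char: e
  3: bae$eeae -> last char: e
  4: e$eeaeba -> last char: a
  5: eaebae$e -> last char: e
  6: ebae$eea -> last char: a
  7: eeaebae$ -> last char: $


BWT = ebeeaea$


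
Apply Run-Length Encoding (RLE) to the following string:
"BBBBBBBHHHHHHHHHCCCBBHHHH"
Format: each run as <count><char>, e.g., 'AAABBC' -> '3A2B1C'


Scanning runs left to right:
  i=0: run of 'B' x 7 -> '7B'
  i=7: run of 'H' x 9 -> '9H'
  i=16: run of 'C' x 3 -> '3C'
  i=19: run of 'B' x 2 -> '2B'
  i=21: run of 'H' x 4 -> '4H'

RLE = 7B9H3C2B4H


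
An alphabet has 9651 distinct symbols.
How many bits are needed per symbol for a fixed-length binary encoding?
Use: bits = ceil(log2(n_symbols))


log2(9651) = 13.2365
Bracket: 2^13 = 8192 < 9651 <= 2^14 = 16384
So ceil(log2(9651)) = 14

bits = ceil(log2(9651)) = ceil(13.2365) = 14 bits


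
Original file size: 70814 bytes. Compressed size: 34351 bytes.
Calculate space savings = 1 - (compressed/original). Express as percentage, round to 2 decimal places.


ratio = compressed/original = 34351/70814 = 0.485088
savings = 1 - ratio = 1 - 0.485088 = 0.514912
as a percentage: 0.514912 * 100 = 51.49%

Space savings = 1 - 34351/70814 = 51.49%


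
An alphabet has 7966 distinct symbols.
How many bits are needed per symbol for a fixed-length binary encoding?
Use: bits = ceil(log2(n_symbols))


log2(7966) = 12.9596
Bracket: 2^12 = 4096 < 7966 <= 2^13 = 8192
So ceil(log2(7966)) = 13

bits = ceil(log2(7966)) = ceil(12.9596) = 13 bits


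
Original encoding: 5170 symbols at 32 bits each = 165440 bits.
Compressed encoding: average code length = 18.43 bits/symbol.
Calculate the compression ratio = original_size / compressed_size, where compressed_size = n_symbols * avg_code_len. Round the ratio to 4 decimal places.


original_size = n_symbols * orig_bits = 5170 * 32 = 165440 bits
compressed_size = n_symbols * avg_code_len = 5170 * 18.43 = 95283.1 bits
ratio = original_size / compressed_size = 165440 / 95283.1 = 1.7363

Compression ratio = 1.7363


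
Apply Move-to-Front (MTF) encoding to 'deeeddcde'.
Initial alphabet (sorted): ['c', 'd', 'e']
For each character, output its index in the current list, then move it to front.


MTF encoding:
'd': index 1 in ['c', 'd', 'e'] -> ['d', 'c', 'e']
'e': index 2 in ['d', 'c', 'e'] -> ['e', 'd', 'c']
'e': index 0 in ['e', 'd', 'c'] -> ['e', 'd', 'c']
'e': index 0 in ['e', 'd', 'c'] -> ['e', 'd', 'c']
'd': index 1 in ['e', 'd', 'c'] -> ['d', 'e', 'c']
'd': index 0 in ['d', 'e', 'c'] -> ['d', 'e', 'c']
'c': index 2 in ['d', 'e', 'c'] -> ['c', 'd', 'e']
'd': index 1 in ['c', 'd', 'e'] -> ['d', 'c', 'e']
'e': index 2 in ['d', 'c', 'e'] -> ['e', 'd', 'c']


Output: [1, 2, 0, 0, 1, 0, 2, 1, 2]


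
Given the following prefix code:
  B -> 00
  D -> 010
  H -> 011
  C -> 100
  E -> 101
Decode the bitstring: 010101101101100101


Decoding step by step:
Bits 010 -> D
Bits 101 -> E
Bits 101 -> E
Bits 101 -> E
Bits 100 -> C
Bits 101 -> E


Decoded message: DEEECE


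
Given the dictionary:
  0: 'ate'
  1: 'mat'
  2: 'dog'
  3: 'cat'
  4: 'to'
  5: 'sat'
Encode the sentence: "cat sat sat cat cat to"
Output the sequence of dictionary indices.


Look up each word in the dictionary:
  'cat' -> 3
  'sat' -> 5
  'sat' -> 5
  'cat' -> 3
  'cat' -> 3
  'to' -> 4

Encoded: [3, 5, 5, 3, 3, 4]


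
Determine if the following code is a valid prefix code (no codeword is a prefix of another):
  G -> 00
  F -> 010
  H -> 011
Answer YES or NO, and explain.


Checking each pair (does one codeword prefix another?):
  G='00' vs F='010': no prefix
  G='00' vs H='011': no prefix
  F='010' vs G='00': no prefix
  F='010' vs H='011': no prefix
  H='011' vs G='00': no prefix
  H='011' vs F='010': no prefix
No violation found over all pairs.

YES -- this is a valid prefix code. No codeword is a prefix of any other codeword.


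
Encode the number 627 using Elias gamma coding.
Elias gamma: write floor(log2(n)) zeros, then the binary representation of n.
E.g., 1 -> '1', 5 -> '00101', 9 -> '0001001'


num_bits = floor(log2(627)) + 1 = 10
leading_zeros = num_bits - 1 = 9
binary(627) = 1001110011

Elias gamma(627) = '000000000' + '1001110011' = 0000000001001110011 (19 bits)


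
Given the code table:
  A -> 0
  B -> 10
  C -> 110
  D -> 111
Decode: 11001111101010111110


Decoding:
110 -> C
0 -> A
111 -> D
110 -> C
10 -> B
10 -> B
111 -> D
110 -> C


Result: CADCBBDC


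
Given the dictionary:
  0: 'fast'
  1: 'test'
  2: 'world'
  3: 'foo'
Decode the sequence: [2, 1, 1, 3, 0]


Look up each index in the dictionary:
  2 -> 'world'
  1 -> 'test'
  1 -> 'test'
  3 -> 'foo'
  0 -> 'fast'

Decoded: "world test test foo fast"


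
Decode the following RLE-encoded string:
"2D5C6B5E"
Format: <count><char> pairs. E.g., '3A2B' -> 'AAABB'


Expanding each <count><char> pair:
  2D -> 'DD'
  5C -> 'CCCCC'
  6B -> 'BBBBBB'
  5E -> 'EEEEE'

Decoded = DDCCCCCBBBBBBEEEEE


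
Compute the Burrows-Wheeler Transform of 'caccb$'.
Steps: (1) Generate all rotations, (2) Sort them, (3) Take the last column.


Rotations (sorted):
  0: $caccb -> last char: b
  1: accb$c -> last char: c
  2: b$cacc -> last char: c
  3: caccb$ -> last char: $
  4: cb$cac -> last char: c
  5: ccb$ca -> last char: a


BWT = bcc$ca


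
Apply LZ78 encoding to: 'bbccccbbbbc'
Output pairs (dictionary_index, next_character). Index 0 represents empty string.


LZ78 encoding steps:
Dictionary: {0: ''}
Step 1: w='' (idx 0), next='b' -> output (0, 'b'), add 'b' as idx 1
Step 2: w='b' (idx 1), next='c' -> output (1, 'c'), add 'bc' as idx 2
Step 3: w='' (idx 0), next='c' -> output (0, 'c'), add 'c' as idx 3
Step 4: w='c' (idx 3), next='c' -> output (3, 'c'), add 'cc' as idx 4
Step 5: w='b' (idx 1), next='b' -> output (1, 'b'), add 'bb' as idx 5
Step 6: w='bb' (idx 5), next='c' -> output (5, 'c'), add 'bbc' as idx 6


Encoded: [(0, 'b'), (1, 'c'), (0, 'c'), (3, 'c'), (1, 'b'), (5, 'c')]


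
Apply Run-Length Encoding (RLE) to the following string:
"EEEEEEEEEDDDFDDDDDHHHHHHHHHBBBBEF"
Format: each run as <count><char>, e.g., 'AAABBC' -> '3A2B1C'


Scanning runs left to right:
  i=0: run of 'E' x 9 -> '9E'
  i=9: run of 'D' x 3 -> '3D'
  i=12: run of 'F' x 1 -> '1F'
  i=13: run of 'D' x 5 -> '5D'
  i=18: run of 'H' x 9 -> '9H'
  i=27: run of 'B' x 4 -> '4B'
  i=31: run of 'E' x 1 -> '1E'
  i=32: run of 'F' x 1 -> '1F'

RLE = 9E3D1F5D9H4B1E1F


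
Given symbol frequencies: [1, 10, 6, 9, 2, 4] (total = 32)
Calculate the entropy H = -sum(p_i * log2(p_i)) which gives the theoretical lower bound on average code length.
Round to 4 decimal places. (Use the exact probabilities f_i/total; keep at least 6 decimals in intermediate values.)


Per-symbol terms -p_i * log2(p_i) with p_i = f_i/32:
  p = 1/32 = 0.031250: log2(p) = -5.000000, -p*log2(p) = 0.156250
  p = 10/32 = 0.312500: log2(p) = -1.678072, -p*log2(p) = 0.524397
  p = 6/32 = 0.187500: log2(p) = -2.415037, -p*log2(p) = 0.452820
  p = 9/32 = 0.281250: log2(p) = -1.830075, -p*log2(p) = 0.514709
  p = 2/32 = 0.062500: log2(p) = -4.000000, -p*log2(p) = 0.250000
  p = 4/32 = 0.125000: log2(p) = -3.000000, -p*log2(p) = 0.375000
H = 0.156250 + 0.524397 + 0.452820 + 0.514709 + 0.250000 + 0.375000 = 2.273176

H = 2.2732 bits/symbol


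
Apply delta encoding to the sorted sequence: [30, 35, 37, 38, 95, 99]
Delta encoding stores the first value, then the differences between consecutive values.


First value: 30
Deltas:
  35 - 30 = 5
  37 - 35 = 2
  38 - 37 = 1
  95 - 38 = 57
  99 - 95 = 4


Delta encoded: [30, 5, 2, 1, 57, 4]


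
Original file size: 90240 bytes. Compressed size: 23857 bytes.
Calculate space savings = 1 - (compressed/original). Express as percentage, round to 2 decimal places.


ratio = compressed/original = 23857/90240 = 0.264373
savings = 1 - ratio = 1 - 0.264373 = 0.735627
as a percentage: 0.735627 * 100 = 73.56%

Space savings = 1 - 23857/90240 = 73.56%


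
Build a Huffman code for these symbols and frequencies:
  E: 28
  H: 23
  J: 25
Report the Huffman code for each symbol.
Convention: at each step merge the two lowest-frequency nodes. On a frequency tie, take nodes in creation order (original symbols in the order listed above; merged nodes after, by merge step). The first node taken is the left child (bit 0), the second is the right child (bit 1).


Huffman tree construction:
Step 1: Merge H(23) + J(25) = 48
Step 2: Merge E(28) + (H+J)(48) = 76
Read each symbol's code off the tree from the root (left child = 0, right child = 1).

Codes:
  E: 0 (length 1)
  H: 10 (length 2)
  J: 11 (length 2)
Average code length: 124/76 = 1.6316 bits/symbol


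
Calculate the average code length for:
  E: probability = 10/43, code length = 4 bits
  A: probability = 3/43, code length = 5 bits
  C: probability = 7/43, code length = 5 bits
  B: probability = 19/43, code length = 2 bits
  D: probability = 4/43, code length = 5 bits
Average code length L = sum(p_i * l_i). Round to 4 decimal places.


Weighted contributions p_i * l_i:
  E: (10/43) * 4 = 40/43
  A: (3/43) * 5 = 15/43
  C: (7/43) * 5 = 35/43
  B: (19/43) * 2 = 38/43
  D: (4/43) * 5 = 20/43
Sum = (40 + 15 + 35 + 38 + 20)/43 = 148/43

L = 148/43 = 3.4419 bits/symbol


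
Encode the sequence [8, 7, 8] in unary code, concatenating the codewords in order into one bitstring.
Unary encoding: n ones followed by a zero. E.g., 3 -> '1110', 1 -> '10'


Encode each number as n ones followed by a terminating 0:
  8 -> 111111110 (9 bits)
  7 -> 11111110 (8 bits)
  8 -> 111111110 (9 bits)
Total length = 9 + 8 + 9 = 26 bits.

Unary([8, 7, 8]) = 11111111011111110111111110 (26 bits)


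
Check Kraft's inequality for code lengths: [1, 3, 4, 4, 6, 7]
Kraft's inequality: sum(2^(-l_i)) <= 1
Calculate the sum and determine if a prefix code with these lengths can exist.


Sum = 2^(-1) + 2^(-3) + 2^(-4) + 2^(-4) + 2^(-6) + 2^(-7)
    = 0.5 + 0.125 + 0.0625 + 0.0625 + 0.015625 + 0.0078125
    = 99/128 = 0.7734375
Since 0.7734375 <= 1, Kraft's inequality IS satisfied.
A prefix code with these lengths CAN exist.

Kraft sum = 0.7734375. Satisfied.


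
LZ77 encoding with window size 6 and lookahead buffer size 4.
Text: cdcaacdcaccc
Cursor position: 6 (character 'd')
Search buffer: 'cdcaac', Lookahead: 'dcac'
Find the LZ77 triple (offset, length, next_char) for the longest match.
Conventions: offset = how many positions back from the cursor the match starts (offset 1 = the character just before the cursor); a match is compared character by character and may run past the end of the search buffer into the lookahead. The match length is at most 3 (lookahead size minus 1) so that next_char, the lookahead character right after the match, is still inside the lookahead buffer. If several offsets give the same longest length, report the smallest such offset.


Try each offset into the search buffer:
  offset=1 (pos 5, char 'c'): match length 0
  offset=2 (pos 4, char 'a'): match length 0
  offset=3 (pos 3, char 'a'): match length 0
  offset=4 (pos 2, char 'c'): match length 0
  offset=5 (pos 1, char 'd'): match length 3
  offset=6 (pos 0, char 'c'): match length 0
Longest match has length 3 at offset 5.
next_char = character at position 6 + 3 = 9 -> 'c'

Best match: offset=5, length=3 (matching 'dca' starting at position 1)
LZ77 triple: (5, 3, 'c')


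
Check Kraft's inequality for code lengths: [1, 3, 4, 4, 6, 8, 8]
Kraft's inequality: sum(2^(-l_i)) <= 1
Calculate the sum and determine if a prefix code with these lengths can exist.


Sum = 2^(-1) + 2^(-3) + 2^(-4) + 2^(-4) + 2^(-6) + 2^(-8) + 2^(-8)
    = 0.5 + 0.125 + 0.0625 + 0.0625 + 0.015625 + 0.00390625 + 0.00390625
    = 198/256 = 0.7734375
Since 0.7734375 <= 1, Kraft's inequality IS satisfied.
A prefix code with these lengths CAN exist.

Kraft sum = 0.7734375. Satisfied.
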